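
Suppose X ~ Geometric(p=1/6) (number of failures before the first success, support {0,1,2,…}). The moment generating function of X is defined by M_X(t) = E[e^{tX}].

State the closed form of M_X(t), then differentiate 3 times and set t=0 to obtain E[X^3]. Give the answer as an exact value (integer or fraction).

E[X^3] = D^3[M](0) = 905

M_X(t) = 1/(6*(1 - 5*e^(t)/6))
D^3[M](t) = (125*e^(3*t) + 600*e^(2*t) + 180*e^(t))/(625*e^(4*t) - 3000*e^(3*t) + 5400*e^(2*t) - 4320*e^(t) + 1296)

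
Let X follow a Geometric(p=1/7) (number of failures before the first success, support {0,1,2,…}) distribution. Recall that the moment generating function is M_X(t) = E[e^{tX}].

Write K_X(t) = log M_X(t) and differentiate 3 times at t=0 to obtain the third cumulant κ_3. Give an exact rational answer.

κ_3 = K^(3)(0) = 546

M_X(t) = 1/(7*(1 - 6*e^(t)/7))
K_X(t) = log M_X(t) = -log(1 - 6*e^(t)/7) - log(7)
K^(3)(t) = (-252*e^(2*t) - 294*e^(t))/(216*e^(3*t) - 756*e^(2*t) + 882*e^(t) - 343)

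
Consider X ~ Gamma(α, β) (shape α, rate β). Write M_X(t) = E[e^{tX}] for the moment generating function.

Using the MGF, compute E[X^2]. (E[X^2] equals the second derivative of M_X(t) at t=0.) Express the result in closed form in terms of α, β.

E[X^2] = M′′(0) = α*(α + 1)/β^2

M_X(t) = (β/(β - t))^α
M′(t) = -α*β^α*(1/(β - t))^α/(-β + t)
M′′(t) = (α^2*β^α*(1/(β - t))^α + α*β^α*(1/(β - t))^α)/(β^2 - 2*β*t + t^2)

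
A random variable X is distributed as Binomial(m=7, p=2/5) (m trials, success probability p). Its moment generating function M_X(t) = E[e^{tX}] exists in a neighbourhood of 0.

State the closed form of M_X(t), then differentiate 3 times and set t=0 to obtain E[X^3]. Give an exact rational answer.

E[X^3] = M′′′(0) = 182/5

M_X(t) = (2*e^(t)/5 + 3/5)^7
M′(t) = 896*e^(7*t)/78125 + 8064*e^(6*t)/78125 + 6048*e^(5*t)/15625 + 12096*e^(4*t)/15625 + 13608*e^(3*t)/15625 + 40824*e^(2*t)/78125 + 10206*e^(t)/78125
M′′(t) = 6272*e^(7*t)/78125 + 48384*e^(6*t)/78125 + 6048*e^(5*t)/3125 + 48384*e^(4*t)/15625 + 40824*e^(3*t)/15625 + 81648*e^(2*t)/78125 + 10206*e^(t)/78125
M′′′(t) = 43904*e^(7*t)/78125 + 290304*e^(6*t)/78125 + 6048*e^(5*t)/625 + 193536*e^(4*t)/15625 + 122472*e^(3*t)/15625 + 163296*e^(2*t)/78125 + 10206*e^(t)/78125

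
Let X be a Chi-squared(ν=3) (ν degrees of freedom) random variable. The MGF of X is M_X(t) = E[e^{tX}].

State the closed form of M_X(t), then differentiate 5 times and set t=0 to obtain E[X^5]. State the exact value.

M_X(t) = (1 - 2*t)^(-3/2)
M′(t) = 3/(4*t^2*√(1 - 2*t) - 4*t*√(1 - 2*t) + √(1 - 2*t))
M′′(t) = -15/(8*t^3*√(1 - 2*t) - 12*t^2*√(1 - 2*t) + 6*t*√(1 - 2*t) - √(1 - 2*t))
M′′′(t) = 105/(16*t^4*√(1 - 2*t) - 32*t^3*√(1 - 2*t) + 24*t^2*√(1 - 2*t) - 8*t*√(1 - 2*t) + √(1 - 2*t))
M′′′′(t) = -945/(32*t^5*√(1 - 2*t) - 80*t^4*√(1 - 2*t) + 80*t^3*√(1 - 2*t) - 40*t^2*√(1 - 2*t) + 10*t*√(1 - 2*t) - √(1 - 2*t))
M′′′′′(t) = 10395/(64*t^6*√(1 - 2*t) - 192*t^5*√(1 - 2*t) + 240*t^4*√(1 - 2*t) - 160*t^3*√(1 - 2*t) + 60*t^2*√(1 - 2*t) - 12*t*√(1 - 2*t) + √(1 - 2*t))

E[X^5] = M′′′′′(0) = 10395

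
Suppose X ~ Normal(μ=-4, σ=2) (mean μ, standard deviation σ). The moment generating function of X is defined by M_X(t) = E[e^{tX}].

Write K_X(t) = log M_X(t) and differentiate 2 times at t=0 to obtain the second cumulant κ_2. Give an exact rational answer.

κ_2 = K^(2)(0) = 4

M_X(t) = e^(2*t^2 - 4*t)
K_X(t) = log M_X(t) = 2*t^2 - 4*t
K^(2)(t) = 4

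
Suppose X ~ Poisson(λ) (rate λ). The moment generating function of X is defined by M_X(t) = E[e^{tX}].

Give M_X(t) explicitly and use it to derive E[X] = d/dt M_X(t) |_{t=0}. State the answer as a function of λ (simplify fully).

E[X] = M′(0) = λ

M_X(t) = e^(λ*(e^(t) - 1))
M′(t) = λ*e^(-λ)*e^(t)*e^(λ*e^(t))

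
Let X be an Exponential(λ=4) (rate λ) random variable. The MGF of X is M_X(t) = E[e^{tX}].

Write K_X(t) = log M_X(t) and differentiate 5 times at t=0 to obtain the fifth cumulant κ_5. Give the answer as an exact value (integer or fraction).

M_X(t) = 4/(4 - t)
K_X(t) = log M_X(t) = -log(4 - t) + 2*log(2)
D^5[K](t) = -24/(t^5 - 20*t^4 + 160*t^3 - 640*t^2 + 1280*t - 1024)

κ_5 = D^5[K](0) = 3/128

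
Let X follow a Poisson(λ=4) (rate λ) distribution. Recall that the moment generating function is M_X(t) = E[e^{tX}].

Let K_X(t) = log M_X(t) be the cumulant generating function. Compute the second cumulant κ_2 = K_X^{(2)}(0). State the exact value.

M_X(t) = e^(4*e^(t) - 4)
K_X(t) = log M_X(t) = 4*e^(t) - 4
D^2[K](t) = 4*e^(t)

κ_2 = D^2[K](0) = 4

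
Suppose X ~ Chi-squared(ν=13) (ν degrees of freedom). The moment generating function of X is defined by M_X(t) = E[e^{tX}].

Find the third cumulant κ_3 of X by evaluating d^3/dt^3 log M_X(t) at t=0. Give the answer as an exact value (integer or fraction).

M_X(t) = (1 - 2*t)^(-13/2)
K_X(t) = log M_X(t) = -13*log(1 - 2*t)/2
K′(t) = -13/(2*t - 1)
K′′(t) = 26/(4*t^2 - 4*t + 1)
K′′′(t) = -104/(8*t^3 - 12*t^2 + 6*t - 1)

κ_3 = K′′′(0) = 104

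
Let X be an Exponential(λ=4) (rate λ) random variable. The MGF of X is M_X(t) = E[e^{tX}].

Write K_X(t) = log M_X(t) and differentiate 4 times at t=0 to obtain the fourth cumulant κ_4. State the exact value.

κ_4 = K^(4)(0) = 3/128

M_X(t) = 4/(4 - t)
K_X(t) = log M_X(t) = -log(4 - t) + 2*log(2)
K^(4)(t) = 6/(t^4 - 16*t^3 + 96*t^2 - 256*t + 256)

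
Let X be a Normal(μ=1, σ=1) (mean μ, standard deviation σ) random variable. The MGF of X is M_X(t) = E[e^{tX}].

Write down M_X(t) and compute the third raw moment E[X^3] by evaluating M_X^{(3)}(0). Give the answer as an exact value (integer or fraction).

E[X^3] = D^3[M](0) = 4

M_X(t) = e^(t^2/2 + t)
D^3[M](t) = t^3*e^(t)*e^(t^2/2) + 3*t^2*e^(t)*e^(t^2/2) + 6*t*e^(t)*e^(t^2/2) + 4*e^(t)*e^(t^2/2)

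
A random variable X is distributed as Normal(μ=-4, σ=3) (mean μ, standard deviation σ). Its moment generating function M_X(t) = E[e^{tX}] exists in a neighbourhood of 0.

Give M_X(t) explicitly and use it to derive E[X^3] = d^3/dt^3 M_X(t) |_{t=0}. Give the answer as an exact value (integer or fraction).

E[X^3] = d^3M/dt^3 |_{t=0} = -172

M_X(t) = e^(9*t^2/2 - 4*t)
dM/dt = 9*t*e^(-4*t)*e^(9*t^2/2) - 4*e^(-4*t)*e^(9*t^2/2)
d^2M/dt^2 = (81*t^2*e^(9*t^2/2) - 72*t*e^(9*t^2/2) + 25*e^(9*t^2/2))*e^(-4*t)
d^3M/dt^3 = (729*t^3*e^(9*t^2/2) - 972*t^2*e^(9*t^2/2) + 675*t*e^(9*t^2/2) - 172*e^(9*t^2/2))*e^(-4*t)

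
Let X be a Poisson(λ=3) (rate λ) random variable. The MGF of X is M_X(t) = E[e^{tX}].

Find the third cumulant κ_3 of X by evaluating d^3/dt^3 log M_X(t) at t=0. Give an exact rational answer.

κ_3 = d^3K/dt^3 |_{t=0} = 3

M_X(t) = e^(3*e^(t) - 3)
K_X(t) = log M_X(t) = 3*e^(t) - 3
dK/dt = 3*e^(t)
d^2K/dt^2 = 3*e^(t)
d^3K/dt^3 = 3*e^(t)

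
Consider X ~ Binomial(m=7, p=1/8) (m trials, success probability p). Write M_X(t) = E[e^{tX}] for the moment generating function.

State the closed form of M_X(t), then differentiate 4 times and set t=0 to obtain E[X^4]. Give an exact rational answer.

M_X(t) = (e^(t)/8 + 7/8)^7
M′(t) = 7*e^(7*t)/2097152 + 147*e^(6*t)/1048576 + 5145*e^(5*t)/2097152 + 12005*e^(4*t)/524288 + 252105*e^(3*t)/2097152 + 352947*e^(2*t)/1048576 + 823543*e^(t)/2097152
M′′(t) = 49*e^(7*t)/2097152 + 441*e^(6*t)/524288 + 25725*e^(5*t)/2097152 + 12005*e^(4*t)/131072 + 756315*e^(3*t)/2097152 + 352947*e^(2*t)/524288 + 823543*e^(t)/2097152

E[X^4] = M′′′′(0) = 4165/512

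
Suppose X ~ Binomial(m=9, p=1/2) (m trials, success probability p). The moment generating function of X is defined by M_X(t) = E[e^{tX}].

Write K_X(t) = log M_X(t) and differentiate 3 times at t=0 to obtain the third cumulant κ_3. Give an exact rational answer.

κ_3 = D^3[K](0) = 0

M_X(t) = (e^(t)/2 + 1/2)^9
K_X(t) = log M_X(t) = 9*log(e^(t)/2 + 1/2)
D^3[K](t) = (-9*e^(2*t) + 9*e^(t))/(e^(3*t) + 3*e^(2*t) + 3*e^(t) + 1)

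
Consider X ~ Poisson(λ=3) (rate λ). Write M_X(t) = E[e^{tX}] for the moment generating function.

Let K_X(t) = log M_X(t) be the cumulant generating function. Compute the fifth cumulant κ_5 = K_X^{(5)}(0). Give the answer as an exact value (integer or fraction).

κ_5 = K′′′′′(0) = 3

M_X(t) = e^(3*e^(t) - 3)
K_X(t) = log M_X(t) = 3*e^(t) - 3
K′(t) = 3*e^(t)
K′′(t) = 3*e^(t)
K′′′(t) = 3*e^(t)
K′′′′(t) = 3*e^(t)
K′′′′′(t) = 3*e^(t)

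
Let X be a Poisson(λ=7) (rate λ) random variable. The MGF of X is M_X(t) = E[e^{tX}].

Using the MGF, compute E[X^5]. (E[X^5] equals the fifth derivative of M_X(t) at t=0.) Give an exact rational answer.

E[X^5] = D^5[M](0) = 50134

M_X(t) = e^(7*e^(t) - 7)
D^5[M](t) = (16807*e^(5*t)*e^(7*e^(t)) + 24010*e^(4*t)*e^(7*e^(t)) + 8575*e^(3*t)*e^(7*e^(t)) + 735*e^(2*t)*e^(7*e^(t)) + 7*e^(t)*e^(7*e^(t)))*e^(-7)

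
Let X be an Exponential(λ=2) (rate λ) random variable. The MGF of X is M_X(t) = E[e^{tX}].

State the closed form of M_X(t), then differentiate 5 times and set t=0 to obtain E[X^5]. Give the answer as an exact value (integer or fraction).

M_X(t) = 2/(2 - t)
dM/dt = 2/(t^2 - 4*t + 4)
d^2M/dt^2 = -4/(t^3 - 6*t^2 + 12*t - 8)
d^3M/dt^3 = 12/(t^4 - 8*t^3 + 24*t^2 - 32*t + 16)
d^4M/dt^4 = -48/(t^5 - 10*t^4 + 40*t^3 - 80*t^2 + 80*t - 32)
d^5M/dt^5 = 240/(t^6 - 12*t^5 + 60*t^4 - 160*t^3 + 240*t^2 - 192*t + 64)

E[X^5] = d^5M/dt^5 |_{t=0} = 15/4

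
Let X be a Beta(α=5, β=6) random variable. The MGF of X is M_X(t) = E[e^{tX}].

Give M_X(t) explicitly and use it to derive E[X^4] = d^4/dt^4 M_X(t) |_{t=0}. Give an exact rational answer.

E[X^4] = d^4M/dt^4 |_{t=0} = 10/143

M_X(t) = ₁F₁(5; 11; t)
dM/dt = 5*₁F₁(6; 12; t)/11
d^2M/dt^2 = 5*₁F₁(7; 13; t)/22
d^3M/dt^3 = 35*₁F₁(8; 14; t)/286
d^4M/dt^4 = 10*₁F₁(9; 15; t)/143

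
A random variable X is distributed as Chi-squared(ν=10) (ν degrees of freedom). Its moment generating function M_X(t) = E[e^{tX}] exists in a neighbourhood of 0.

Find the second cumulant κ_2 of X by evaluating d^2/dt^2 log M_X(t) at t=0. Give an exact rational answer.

M_X(t) = (1 - 2*t)^(-5)
K_X(t) = log M_X(t) = -5*log(1 - 2*t)
dK/dt = -10/(2*t - 1)
d^2K/dt^2 = 20/(4*t^2 - 4*t + 1)

κ_2 = d^2K/dt^2 |_{t=0} = 20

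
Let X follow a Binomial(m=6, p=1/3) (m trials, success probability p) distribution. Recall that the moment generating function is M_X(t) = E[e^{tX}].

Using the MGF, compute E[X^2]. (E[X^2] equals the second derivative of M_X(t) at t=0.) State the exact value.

M_X(t) = (e^(t)/3 + 2/3)^6
M^(2)(t) = 4*e^(6*t)/81 + 100*e^(5*t)/243 + 320*e^(4*t)/243 + 160*e^(3*t)/81 + 320*e^(2*t)/243 + 64*e^(t)/243

E[X^2] = M^(2)(0) = 16/3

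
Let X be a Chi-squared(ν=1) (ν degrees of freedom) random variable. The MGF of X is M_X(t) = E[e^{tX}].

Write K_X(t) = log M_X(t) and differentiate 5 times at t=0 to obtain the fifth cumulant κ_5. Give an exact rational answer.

κ_5 = K′′′′′(0) = 384

M_X(t) = 1/√(1 - 2*t)
K_X(t) = log M_X(t) = -log(1 - 2*t)/2
K′(t) = -1/(2*t - 1)
K′′(t) = 2/(4*t^2 - 4*t + 1)
K′′′(t) = -8/(8*t^3 - 12*t^2 + 6*t - 1)
K′′′′(t) = 48/(16*t^4 - 32*t^3 + 24*t^2 - 8*t + 1)
K′′′′′(t) = -384/(32*t^5 - 80*t^4 + 80*t^3 - 40*t^2 + 10*t - 1)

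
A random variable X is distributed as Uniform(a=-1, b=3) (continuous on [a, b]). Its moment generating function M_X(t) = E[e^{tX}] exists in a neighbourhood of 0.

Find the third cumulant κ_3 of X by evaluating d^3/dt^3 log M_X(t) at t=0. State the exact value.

M_X(t) = (e^(3*t) - e^(-t))/(4*t)
K_X(t) = log M_X(t) = -log(t) + log(e^(3*t) - e^(-t)) - 2*log(2)
D^3[K](t) = (64*t^3*e^(8*t) + 64*t^3*e^(4*t) - 2*e^(12*t) + 6*e^(8*t) - 6*e^(4*t) + 2)/(t^3*e^(12*t) - 3*t^3*e^(8*t) + 3*t^3*e^(4*t) - t^3)

κ_3 = D^3[K](0) = 0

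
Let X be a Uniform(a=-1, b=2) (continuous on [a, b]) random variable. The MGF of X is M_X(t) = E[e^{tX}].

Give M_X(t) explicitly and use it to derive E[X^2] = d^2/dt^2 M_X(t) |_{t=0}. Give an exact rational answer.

E[X^2] = M^(2)(0) = 1

M_X(t) = (e^(2*t) - e^(-t))/(3*t)
M^(2)(t) = (4*t^2*e^(3*t) - t^2 - 4*t*e^(3*t) - 2*t + 2*e^(3*t) - 2)*e^(-t)/(3*t^3)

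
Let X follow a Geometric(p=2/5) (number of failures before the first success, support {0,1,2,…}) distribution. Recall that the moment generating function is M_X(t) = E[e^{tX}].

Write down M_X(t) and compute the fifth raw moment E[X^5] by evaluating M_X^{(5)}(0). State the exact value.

M_X(t) = 2/(5*(1 - 3*e^(t)/5))

E[X^5] = M^(5)(0) = 5403/2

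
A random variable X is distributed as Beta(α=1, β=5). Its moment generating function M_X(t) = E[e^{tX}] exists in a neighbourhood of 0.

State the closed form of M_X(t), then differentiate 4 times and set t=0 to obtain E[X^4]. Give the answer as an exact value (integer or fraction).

M_X(t) = ₁F₁(1; 6; t)
D^4[M](t) = ₁F₁(5; 10; t)/126

E[X^4] = D^4[M](0) = 1/126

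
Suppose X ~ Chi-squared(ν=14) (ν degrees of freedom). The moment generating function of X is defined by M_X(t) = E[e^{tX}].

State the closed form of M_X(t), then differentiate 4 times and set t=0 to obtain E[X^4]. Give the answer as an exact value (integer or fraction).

M_X(t) = (1 - 2*t)^(-7)
dM/dt = 14/(256*t^8 - 1024*t^7 + 1792*t^6 - 1792*t^5 + 1120*t^4 - 448*t^3 + 112*t^2 - 16*t + 1)
d^2M/dt^2 = -224/(512*t^9 - 2304*t^8 + 4608*t^7 - 5376*t^6 + 4032*t^5 - 2016*t^4 + 672*t^3 - 144*t^2 + 18*t - 1)
d^3M/dt^3 = 4032/(1024*t^10 - 5120*t^9 + 11520*t^8 - 15360*t^7 + 13440*t^6 - 8064*t^5 + 3360*t^4 - 960*t^3 + 180*t^2 - 20*t + 1)
d^4M/dt^4 = -80640/(2048*t^11 - 11264*t^10 + 28160*t^9 - 42240*t^8 + 42240*t^7 - 29568*t^6 + 14784*t^5 - 5280*t^4 + 1320*t^3 - 220*t^2 + 22*t - 1)

E[X^4] = d^4M/dt^4 |_{t=0} = 80640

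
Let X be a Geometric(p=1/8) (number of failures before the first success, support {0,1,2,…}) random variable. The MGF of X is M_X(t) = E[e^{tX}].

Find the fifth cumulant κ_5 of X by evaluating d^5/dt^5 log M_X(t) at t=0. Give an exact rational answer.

κ_5 = D^5[K](0) = 565320

M_X(t) = 1/(8*(1 - 7*e^(t)/8))
K_X(t) = log M_X(t) = -log(1 - 7*e^(t)/8) - 3*log(2)
D^5[K](t) = (-19208*e^(4*t) - 241472*e^(3*t) - 275968*e^(2*t) - 28672*e^(t))/(16807*e^(5*t) - 96040*e^(4*t) + 219520*e^(3*t) - 250880*e^(2*t) + 143360*e^(t) - 32768)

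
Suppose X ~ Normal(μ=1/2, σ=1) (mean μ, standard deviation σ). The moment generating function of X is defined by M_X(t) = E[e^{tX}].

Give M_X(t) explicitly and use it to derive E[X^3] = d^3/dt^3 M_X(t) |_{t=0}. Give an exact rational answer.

M_X(t) = e^(t^2/2 + t/2)
dM/dt = t*e^(t/2)*e^(t^2/2) + e^(t/2)*e^(t^2/2)/2
d^2M/dt^2 = t^2*e^(t/2)*e^(t^2/2) + t*e^(t/2)*e^(t^2/2) + 5*e^(t/2)*e^(t^2/2)/4
d^3M/dt^3 = t^3*e^(t/2)*e^(t^2/2) + 3*t^2*e^(t/2)*e^(t^2/2)/2 + 15*t*e^(t/2)*e^(t^2/2)/4 + 13*e^(t/2)*e^(t^2/2)/8

E[X^3] = d^3M/dt^3 |_{t=0} = 13/8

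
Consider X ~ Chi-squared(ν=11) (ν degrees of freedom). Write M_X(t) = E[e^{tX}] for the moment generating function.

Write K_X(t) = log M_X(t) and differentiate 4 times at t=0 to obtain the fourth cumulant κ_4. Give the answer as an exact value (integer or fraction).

M_X(t) = (1 - 2*t)^(-11/2)
K_X(t) = log M_X(t) = -11*log(1 - 2*t)/2
dK/dt = -11/(2*t - 1)
d^2K/dt^2 = 22/(4*t^2 - 4*t + 1)
d^3K/dt^3 = -88/(8*t^3 - 12*t^2 + 6*t - 1)
d^4K/dt^4 = 528/(16*t^4 - 32*t^3 + 24*t^2 - 8*t + 1)

κ_4 = d^4K/dt^4 |_{t=0} = 528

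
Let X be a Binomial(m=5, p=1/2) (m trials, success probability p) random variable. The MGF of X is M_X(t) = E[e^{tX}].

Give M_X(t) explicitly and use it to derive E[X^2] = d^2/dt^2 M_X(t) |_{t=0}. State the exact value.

M_X(t) = (e^(t)/2 + 1/2)^5
D^2[M](t) = 25*e^(5*t)/32 + 5*e^(4*t)/2 + 45*e^(3*t)/16 + 5*e^(2*t)/4 + 5*e^(t)/32

E[X^2] = D^2[M](0) = 15/2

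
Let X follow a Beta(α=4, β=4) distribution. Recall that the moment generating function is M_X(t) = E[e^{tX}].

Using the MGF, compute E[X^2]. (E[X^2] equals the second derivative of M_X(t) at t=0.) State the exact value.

E[X^2] = d^2M/dt^2 |_{t=0} = 5/18

M_X(t) = ₁F₁(4; 8; t)
dM/dt = ₁F₁(5; 9; t)/2
d^2M/dt^2 = 5*₁F₁(6; 10; t)/18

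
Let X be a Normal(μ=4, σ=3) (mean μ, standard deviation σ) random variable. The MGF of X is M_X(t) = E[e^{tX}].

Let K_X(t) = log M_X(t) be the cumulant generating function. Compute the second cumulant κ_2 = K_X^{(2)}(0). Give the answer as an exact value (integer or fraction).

M_X(t) = e^(9*t^2/2 + 4*t)
K_X(t) = log M_X(t) = 9*t^2/2 + 4*t
K′(t) = 9*t + 4
K′′(t) = 9

κ_2 = K′′(0) = 9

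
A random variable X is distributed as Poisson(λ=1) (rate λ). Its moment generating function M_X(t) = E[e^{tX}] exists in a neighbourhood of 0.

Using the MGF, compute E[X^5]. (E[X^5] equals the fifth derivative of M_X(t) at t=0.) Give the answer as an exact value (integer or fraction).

E[X^5] = M^(5)(0) = 52

M_X(t) = e^(e^(t) - 1)
M^(5)(t) = (e^(5*t)*e^(e^(t)) + 10*e^(4*t)*e^(e^(t)) + 25*e^(3*t)*e^(e^(t)) + 15*e^(2*t)*e^(e^(t)) + e^(t)*e^(e^(t)))*e^(-1)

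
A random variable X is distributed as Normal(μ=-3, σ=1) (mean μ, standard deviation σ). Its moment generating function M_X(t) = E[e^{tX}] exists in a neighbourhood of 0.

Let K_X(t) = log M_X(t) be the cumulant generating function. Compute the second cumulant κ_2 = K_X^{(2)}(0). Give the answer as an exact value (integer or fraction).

κ_2 = K^(2)(0) = 1

M_X(t) = e^(t^2/2 - 3*t)
K_X(t) = log M_X(t) = t^2/2 - 3*t
K^(2)(t) = 1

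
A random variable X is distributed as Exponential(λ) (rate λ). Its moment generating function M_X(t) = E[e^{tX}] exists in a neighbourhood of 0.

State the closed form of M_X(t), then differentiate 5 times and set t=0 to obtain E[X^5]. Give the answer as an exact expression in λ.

M_X(t) = λ/(λ - t)
M′(t) = λ/(λ^2 - 2*λ*t + t^2)
M′′(t) = -2*λ/(-λ^3 + 3*λ^2*t - 3*λ*t^2 + t^3)
M′′′(t) = 6*λ/(λ^4 - 4*λ^3*t + 6*λ^2*t^2 - 4*λ*t^3 + t^4)
M′′′′(t) = -24*λ/(-λ^5 + 5*λ^4*t - 10*λ^3*t^2 + 10*λ^2*t^3 - 5*λ*t^4 + t^5)
M′′′′′(t) = 120*λ/(λ^6 - 6*λ^5*t + 15*λ^4*t^2 - 20*λ^3*t^3 + 15*λ^2*t^4 - 6*λ*t^5 + t^6)

E[X^5] = M′′′′′(0) = 120/λ^5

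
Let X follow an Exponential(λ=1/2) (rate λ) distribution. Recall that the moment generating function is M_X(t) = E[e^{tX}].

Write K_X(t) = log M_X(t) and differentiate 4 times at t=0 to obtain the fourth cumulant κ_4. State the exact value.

M_X(t) = 1/(2*(1/2 - t))
K_X(t) = log M_X(t) = -log(1/2 - t) - log(2)
K^(4)(t) = 96/(16*t^4 - 32*t^3 + 24*t^2 - 8*t + 1)

κ_4 = K^(4)(0) = 96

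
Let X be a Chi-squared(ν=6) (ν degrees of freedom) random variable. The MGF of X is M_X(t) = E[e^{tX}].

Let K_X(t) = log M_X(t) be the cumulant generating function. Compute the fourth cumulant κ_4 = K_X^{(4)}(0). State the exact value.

κ_4 = d^4K/dt^4 |_{t=0} = 288

M_X(t) = (1 - 2*t)^(-3)
K_X(t) = log M_X(t) = -3*log(1 - 2*t)
dK/dt = -6/(2*t - 1)
d^2K/dt^2 = 12/(4*t^2 - 4*t + 1)
d^3K/dt^3 = -48/(8*t^3 - 12*t^2 + 6*t - 1)
d^4K/dt^4 = 288/(16*t^4 - 32*t^3 + 24*t^2 - 8*t + 1)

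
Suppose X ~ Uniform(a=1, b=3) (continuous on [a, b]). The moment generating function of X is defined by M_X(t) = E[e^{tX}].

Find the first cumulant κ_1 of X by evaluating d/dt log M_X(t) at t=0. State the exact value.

M_X(t) = (e^(3*t) - e^(t))/(2*t)
K_X(t) = log M_X(t) = -log(t) + log(e^(3*t) - e^(t)) - log(2)
K′(t) = (3*t*e^(2*t) - t - e^(2*t) + 1)/(t*e^(2*t) - t)

κ_1 = K′(0) = 2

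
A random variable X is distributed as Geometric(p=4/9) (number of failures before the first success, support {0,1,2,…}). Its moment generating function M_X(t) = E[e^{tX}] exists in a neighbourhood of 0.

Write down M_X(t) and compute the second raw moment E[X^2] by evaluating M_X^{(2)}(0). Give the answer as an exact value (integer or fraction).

E[X^2] = M′′(0) = 35/8

M_X(t) = 4/(9*(1 - 5*e^(t)/9))
M′(t) = 20*e^(t)/(25*e^(2*t) - 90*e^(t) + 81)
M′′(t) = (-100*e^(2*t) - 180*e^(t))/(125*e^(3*t) - 675*e^(2*t) + 1215*e^(t) - 729)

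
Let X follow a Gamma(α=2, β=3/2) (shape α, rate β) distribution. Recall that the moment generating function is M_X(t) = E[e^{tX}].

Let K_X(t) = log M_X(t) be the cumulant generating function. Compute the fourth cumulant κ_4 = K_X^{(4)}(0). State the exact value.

M_X(t) = 9/(4*(3/2 - t)^2)
K_X(t) = log M_X(t) = -2*log(3/2 - t) - 2*log(2) + 2*log(3)
K′(t) = -4/(2*t - 3)
K′′(t) = 8/(4*t^2 - 12*t + 9)
K′′′(t) = -32/(8*t^3 - 36*t^2 + 54*t - 27)
K′′′′(t) = 192/(16*t^4 - 96*t^3 + 216*t^2 - 216*t + 81)

κ_4 = K′′′′(0) = 64/27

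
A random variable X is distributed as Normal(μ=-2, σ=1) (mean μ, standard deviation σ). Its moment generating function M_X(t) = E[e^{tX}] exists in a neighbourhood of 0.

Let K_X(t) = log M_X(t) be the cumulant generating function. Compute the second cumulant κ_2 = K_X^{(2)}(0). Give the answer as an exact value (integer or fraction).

κ_2 = d^2K/dt^2 |_{t=0} = 1

M_X(t) = e^(t^2/2 - 2*t)
K_X(t) = log M_X(t) = t^2/2 - 2*t
dK/dt = t - 2
d^2K/dt^2 = 1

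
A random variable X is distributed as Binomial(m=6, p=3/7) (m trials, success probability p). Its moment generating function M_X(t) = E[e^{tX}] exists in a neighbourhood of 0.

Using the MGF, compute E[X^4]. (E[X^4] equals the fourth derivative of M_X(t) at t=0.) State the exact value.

M_X(t) = (3*e^(t)/7 + 4/7)^6
M′(t) = 4374*e^(6*t)/117649 + 29160*e^(5*t)/117649 + 77760*e^(4*t)/117649 + 103680*e^(3*t)/117649 + 69120*e^(2*t)/117649 + 18432*e^(t)/117649
M′′(t) = 26244*e^(6*t)/117649 + 145800*e^(5*t)/117649 + 311040*e^(4*t)/117649 + 311040*e^(3*t)/117649 + 138240*e^(2*t)/117649 + 18432*e^(t)/117649
M′′′(t) = 157464*e^(6*t)/117649 + 729000*e^(5*t)/117649 + 1244160*e^(4*t)/117649 + 933120*e^(3*t)/117649 + 276480*e^(2*t)/117649 + 18432*e^(t)/117649
M′′′′(t) = 944784*e^(6*t)/117649 + 3645000*e^(5*t)/117649 + 4976640*e^(4*t)/117649 + 2799360*e^(3*t)/117649 + 552960*e^(2*t)/117649 + 18432*e^(t)/117649

E[X^4] = M′′′′(0) = 264024/2401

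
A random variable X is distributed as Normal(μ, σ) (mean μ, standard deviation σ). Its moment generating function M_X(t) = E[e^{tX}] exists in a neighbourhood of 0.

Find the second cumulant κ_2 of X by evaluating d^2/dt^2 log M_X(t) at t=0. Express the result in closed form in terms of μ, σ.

M_X(t) = e^(μ*t + σ^2*t^2/2)
K_X(t) = log M_X(t) = μ*t + σ^2*t^2/2
K^(2)(t) = σ^2

κ_2 = K^(2)(0) = σ^2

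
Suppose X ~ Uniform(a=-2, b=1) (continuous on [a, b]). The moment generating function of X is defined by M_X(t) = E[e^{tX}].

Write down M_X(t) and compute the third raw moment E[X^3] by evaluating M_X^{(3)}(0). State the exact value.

M_X(t) = (e^(t) - e^(-2*t))/(3*t)
M^(3)(t) = (t^3*e^(3*t) + 8*t^3 - 3*t^2*e^(3*t) + 12*t^2 + 6*t*e^(3*t) + 12*t - 6*e^(3*t) + 6)*e^(-2*t)/(3*t^4)

E[X^3] = M^(3)(0) = -5/4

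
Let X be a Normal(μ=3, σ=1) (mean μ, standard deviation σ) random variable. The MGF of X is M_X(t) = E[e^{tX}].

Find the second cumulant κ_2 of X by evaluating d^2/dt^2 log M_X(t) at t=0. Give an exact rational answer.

κ_2 = K^(2)(0) = 1

M_X(t) = e^(t^2/2 + 3*t)
K_X(t) = log M_X(t) = t^2/2 + 3*t
K^(2)(t) = 1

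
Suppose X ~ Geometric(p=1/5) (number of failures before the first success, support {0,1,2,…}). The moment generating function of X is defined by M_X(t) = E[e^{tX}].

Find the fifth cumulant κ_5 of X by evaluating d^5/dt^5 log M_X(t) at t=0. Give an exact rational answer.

κ_5 = K^(5)(0) = 43380

M_X(t) = 1/(5*(1 - 4*e^(t)/5))
K_X(t) = log M_X(t) = -log(1 - 4*e^(t)/5) - log(5)
K^(5)(t) = (-1280*e^(4*t) - 17600*e^(3*t) - 22000*e^(2*t) - 2500*e^(t))/(1024*e^(5*t) - 6400*e^(4*t) + 16000*e^(3*t) - 20000*e^(2*t) + 12500*e^(t) - 3125)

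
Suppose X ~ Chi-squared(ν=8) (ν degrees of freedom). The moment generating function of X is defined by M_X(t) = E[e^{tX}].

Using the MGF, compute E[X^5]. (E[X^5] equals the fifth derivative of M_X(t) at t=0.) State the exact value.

M_X(t) = (1 - 2*t)^(-4)
M′(t) = -8/(32*t^5 - 80*t^4 + 80*t^3 - 40*t^2 + 10*t - 1)
M′′(t) = 80/(64*t^6 - 192*t^5 + 240*t^4 - 160*t^3 + 60*t^2 - 12*t + 1)
M′′′(t) = -960/(128*t^7 - 448*t^6 + 672*t^5 - 560*t^4 + 280*t^3 - 84*t^2 + 14*t - 1)
M′′′′(t) = 13440/(256*t^8 - 1024*t^7 + 1792*t^6 - 1792*t^5 + 1120*t^4 - 448*t^3 + 112*t^2 - 16*t + 1)
M′′′′′(t) = -215040/(512*t^9 - 2304*t^8 + 4608*t^7 - 5376*t^6 + 4032*t^5 - 2016*t^4 + 672*t^3 - 144*t^2 + 18*t - 1)

E[X^5] = M′′′′′(0) = 215040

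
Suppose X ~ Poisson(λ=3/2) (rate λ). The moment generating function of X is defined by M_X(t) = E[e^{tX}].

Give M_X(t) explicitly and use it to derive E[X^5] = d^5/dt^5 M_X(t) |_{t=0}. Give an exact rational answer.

M_X(t) = e^(3*e^(t)/2 - 3/2)
dM/dt = 3*e^(-3/2)*e^(t)*e^(3*e^(t)/2)/2
d^2M/dt^2 = (9*e^(2*t)*e^(3*e^(t)/2) + 6*e^(t)*e^(3*e^(t)/2))*e^(-3/2)/4
d^3M/dt^3 = (27*e^(3*t)*e^(3*e^(t)/2) + 54*e^(2*t)*e^(3*e^(t)/2) + 12*e^(t)*e^(3*e^(t)/2))*e^(-3/2)/8
d^4M/dt^4 = (81*e^(4*t)*e^(3*e^(t)/2) + 324*e^(3*t)*e^(3*e^(t)/2) + 252*e^(2*t)*e^(3*e^(t)/2) + 24*e^(t)*e^(3*e^(t)/2))*e^(-3/2)/16
d^5M/dt^5 = (243*e^(5*t)*e^(3*e^(t)/2) + 1620*e^(4*t)*e^(3*e^(t)/2) + 2700*e^(3*t)*e^(3*e^(t)/2) + 1080*e^(2*t)*e^(3*e^(t)/2) + 48*e^(t)*e^(3*e^(t)/2))*e^(-3/2)/32

E[X^5] = d^5M/dt^5 |_{t=0} = 5691/32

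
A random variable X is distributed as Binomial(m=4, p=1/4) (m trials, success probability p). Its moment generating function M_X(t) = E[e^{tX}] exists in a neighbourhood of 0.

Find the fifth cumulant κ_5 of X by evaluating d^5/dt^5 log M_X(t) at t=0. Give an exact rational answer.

M_X(t) = (e^(t)/4 + 3/4)^4
K_X(t) = log M_X(t) = 4*log(e^(t)/4 + 3/4)
dK/dt = 4*e^(t)/(e^(t) + 3)
d^2K/dt^2 = 12*e^(t)/(e^(2*t) + 6*e^(t) + 9)
d^3K/dt^3 = (-12*e^(2*t) + 36*e^(t))/(e^(3*t) + 9*e^(2*t) + 27*e^(t) + 27)
d^4K/dt^4 = (12*e^(3*t) - 144*e^(2*t) + 108*e^(t))/(e^(4*t) + 12*e^(3*t) + 54*e^(2*t) + 108*e^(t) + 81)
d^5K/dt^5 = (-12*e^(4*t) + 396*e^(3*t) - 1188*e^(2*t) + 324*e^(t))/(e^(5*t) + 15*e^(4*t) + 90*e^(3*t) + 270*e^(2*t) + 405*e^(t) + 243)

κ_5 = d^5K/dt^5 |_{t=0} = -15/32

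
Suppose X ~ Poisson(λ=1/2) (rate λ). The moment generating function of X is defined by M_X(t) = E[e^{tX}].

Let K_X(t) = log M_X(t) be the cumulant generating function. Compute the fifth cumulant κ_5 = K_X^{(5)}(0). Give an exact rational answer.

κ_5 = d^5K/dt^5 |_{t=0} = 1/2

M_X(t) = e^(e^(t)/2 - 1/2)
K_X(t) = log M_X(t) = e^(t)/2 - 1/2
dK/dt = e^(t)/2
d^2K/dt^2 = e^(t)/2
d^3K/dt^3 = e^(t)/2
d^4K/dt^4 = e^(t)/2
d^5K/dt^5 = e^(t)/2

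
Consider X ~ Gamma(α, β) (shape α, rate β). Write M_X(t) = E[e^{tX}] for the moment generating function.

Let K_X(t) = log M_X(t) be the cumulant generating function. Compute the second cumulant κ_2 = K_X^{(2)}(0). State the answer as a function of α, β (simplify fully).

M_X(t) = (β/(β - t))^α
K_X(t) = log M_X(t) = α*(log(β) - log(β - t))
K^(2)(t) = α/(β^2 - 2*β*t + t^2)

κ_2 = K^(2)(0) = α/β^2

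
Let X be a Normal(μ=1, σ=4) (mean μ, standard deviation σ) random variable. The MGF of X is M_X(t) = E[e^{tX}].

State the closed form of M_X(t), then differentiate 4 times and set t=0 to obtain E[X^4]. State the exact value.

M_X(t) = e^(8*t^2 + t)
D^4[M](t) = 65536*t^4*e^(t)*e^(8*t^2) + 16384*t^3*e^(t)*e^(8*t^2) + 26112*t^2*e^(t)*e^(8*t^2) + 3136*t*e^(t)*e^(8*t^2) + 865*e^(t)*e^(8*t^2)

E[X^4] = D^4[M](0) = 865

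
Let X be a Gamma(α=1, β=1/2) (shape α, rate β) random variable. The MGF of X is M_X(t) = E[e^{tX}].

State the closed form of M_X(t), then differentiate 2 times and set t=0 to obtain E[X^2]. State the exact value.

E[X^2] = D^2[M](0) = 8

M_X(t) = 1/(2*(1/2 - t))
D^2[M](t) = -8/(8*t^3 - 12*t^2 + 6*t - 1)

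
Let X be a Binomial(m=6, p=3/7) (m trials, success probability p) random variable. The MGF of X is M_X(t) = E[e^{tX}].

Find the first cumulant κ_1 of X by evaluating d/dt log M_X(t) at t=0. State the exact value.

κ_1 = dK/dt |_{t=0} = 18/7

M_X(t) = (3*e^(t)/7 + 4/7)^6
K_X(t) = log M_X(t) = 6*log(3*e^(t)/7 + 4/7)
dK/dt = 18*e^(t)/(3*e^(t) + 4)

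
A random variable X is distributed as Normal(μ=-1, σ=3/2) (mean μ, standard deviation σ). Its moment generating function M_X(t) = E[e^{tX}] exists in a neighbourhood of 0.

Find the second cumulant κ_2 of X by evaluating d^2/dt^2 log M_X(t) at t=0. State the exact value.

M_X(t) = e^(9*t^2/8 - t)
K_X(t) = log M_X(t) = 9*t^2/8 - t
dK/dt = 9*t/4 - 1
d^2K/dt^2 = 9/4

κ_2 = d^2K/dt^2 |_{t=0} = 9/4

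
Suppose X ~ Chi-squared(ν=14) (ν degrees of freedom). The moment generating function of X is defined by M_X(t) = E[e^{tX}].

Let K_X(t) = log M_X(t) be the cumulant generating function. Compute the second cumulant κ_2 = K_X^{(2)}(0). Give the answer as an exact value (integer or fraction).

M_X(t) = (1 - 2*t)^(-7)
K_X(t) = log M_X(t) = -7*log(1 - 2*t)
K^(2)(t) = 28/(4*t^2 - 4*t + 1)

κ_2 = K^(2)(0) = 28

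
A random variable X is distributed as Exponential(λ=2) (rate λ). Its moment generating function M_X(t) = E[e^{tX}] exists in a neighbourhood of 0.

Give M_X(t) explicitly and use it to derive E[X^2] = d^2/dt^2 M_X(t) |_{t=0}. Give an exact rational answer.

E[X^2] = D^2[M](0) = 1/2

M_X(t) = 2/(2 - t)
D^2[M](t) = -4/(t^3 - 6*t^2 + 12*t - 8)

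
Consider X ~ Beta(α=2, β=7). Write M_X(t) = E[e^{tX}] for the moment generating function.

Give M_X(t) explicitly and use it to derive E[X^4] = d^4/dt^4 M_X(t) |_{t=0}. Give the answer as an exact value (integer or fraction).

M_X(t) = ₁F₁(2; 9; t)
dM/dt = 2*₁F₁(3; 10; t)/9
d^2M/dt^2 = ₁F₁(4; 11; t)/15
d^3M/dt^3 = 4*₁F₁(5; 12; t)/165
d^4M/dt^4 = ₁F₁(6; 13; t)/99

E[X^4] = d^4M/dt^4 |_{t=0} = 1/99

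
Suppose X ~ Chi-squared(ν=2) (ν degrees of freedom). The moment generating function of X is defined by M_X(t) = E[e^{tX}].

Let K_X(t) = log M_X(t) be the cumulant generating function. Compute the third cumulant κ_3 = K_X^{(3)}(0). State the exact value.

κ_3 = K^(3)(0) = 16

M_X(t) = 1/(1 - 2*t)
K_X(t) = log M_X(t) = -log(1 - 2*t)
K^(3)(t) = -16/(8*t^3 - 12*t^2 + 6*t - 1)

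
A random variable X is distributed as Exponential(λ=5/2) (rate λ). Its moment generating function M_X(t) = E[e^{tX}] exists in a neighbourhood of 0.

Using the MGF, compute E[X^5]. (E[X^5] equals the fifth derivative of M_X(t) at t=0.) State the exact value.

E[X^5] = M′′′′′(0) = 768/625

M_X(t) = 5/(2*(5/2 - t))
M′(t) = 10/(4*t^2 - 20*t + 25)
M′′(t) = -40/(8*t^3 - 60*t^2 + 150*t - 125)
M′′′(t) = 240/(16*t^4 - 160*t^3 + 600*t^2 - 1000*t + 625)
M′′′′(t) = -1920/(32*t^5 - 400*t^4 + 2000*t^3 - 5000*t^2 + 6250*t - 3125)
M′′′′′(t) = 19200/(64*t^6 - 960*t^5 + 6000*t^4 - 20000*t^3 + 37500*t^2 - 37500*t + 15625)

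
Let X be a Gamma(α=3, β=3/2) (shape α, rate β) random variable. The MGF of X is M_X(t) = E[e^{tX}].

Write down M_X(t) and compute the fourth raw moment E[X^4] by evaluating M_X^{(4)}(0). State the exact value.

E[X^4] = M^(4)(0) = 640/9

M_X(t) = 27/(8*(3/2 - t)^3)
M^(4)(t) = -155520/(128*t^7 - 1344*t^6 + 6048*t^5 - 15120*t^4 + 22680*t^3 - 20412*t^2 + 10206*t - 2187)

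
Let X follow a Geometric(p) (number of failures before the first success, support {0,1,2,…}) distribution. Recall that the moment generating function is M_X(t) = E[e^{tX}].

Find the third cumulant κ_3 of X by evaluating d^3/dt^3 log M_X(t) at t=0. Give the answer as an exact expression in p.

M_X(t) = p/(-(1 - p)*e^(t) + 1)
K_X(t) = log M_X(t) = log(p) - log(-(1 - p)*e^(t) + 1)

κ_3 = K^(3)(0) = (p^2 - 3*p + 2)/p^3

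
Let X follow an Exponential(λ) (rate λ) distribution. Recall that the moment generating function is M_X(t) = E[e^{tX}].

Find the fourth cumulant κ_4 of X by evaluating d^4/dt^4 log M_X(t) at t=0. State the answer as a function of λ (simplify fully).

M_X(t) = λ/(λ - t)
K_X(t) = log M_X(t) = log(λ) - log(λ - t)
D^4[K](t) = 6/(λ^4 - 4*λ^3*t + 6*λ^2*t^2 - 4*λ*t^3 + t^4)

κ_4 = D^4[K](0) = 6/λ^4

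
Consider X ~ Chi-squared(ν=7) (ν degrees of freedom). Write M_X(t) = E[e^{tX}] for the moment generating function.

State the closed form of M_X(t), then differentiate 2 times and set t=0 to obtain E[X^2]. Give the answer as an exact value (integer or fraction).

E[X^2] = M^(2)(0) = 63

M_X(t) = (1 - 2*t)^(-7/2)
M^(2)(t) = -63/(32*t^5*√(1 - 2*t) - 80*t^4*√(1 - 2*t) + 80*t^3*√(1 - 2*t) - 40*t^2*√(1 - 2*t) + 10*t*√(1 - 2*t) - √(1 - 2*t))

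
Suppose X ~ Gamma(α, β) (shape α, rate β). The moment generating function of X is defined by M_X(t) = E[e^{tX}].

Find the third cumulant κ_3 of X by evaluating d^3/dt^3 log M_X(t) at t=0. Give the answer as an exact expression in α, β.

M_X(t) = (β/(β - t))^α
K_X(t) = log M_X(t) = α*(log(β) - log(β - t))
K′(t) = -α/(-β + t)
K′′(t) = α/(β^2 - 2*β*t + t^2)
K′′′(t) = -2*α/(-β^3 + 3*β^2*t - 3*β*t^2 + t^3)

κ_3 = K′′′(0) = 2*α/β^3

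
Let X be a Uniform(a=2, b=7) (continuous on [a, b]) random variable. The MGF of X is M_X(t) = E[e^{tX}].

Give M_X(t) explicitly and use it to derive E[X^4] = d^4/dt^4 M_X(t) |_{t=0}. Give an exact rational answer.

M_X(t) = (e^(7*t) - e^(2*t))/(5*t)

E[X^4] = D^4[M](0) = 671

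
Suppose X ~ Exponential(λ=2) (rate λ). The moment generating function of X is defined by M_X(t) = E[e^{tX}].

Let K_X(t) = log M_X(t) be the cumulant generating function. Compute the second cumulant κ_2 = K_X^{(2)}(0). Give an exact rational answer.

M_X(t) = 2/(2 - t)
K_X(t) = log M_X(t) = -log(2 - t) + log(2)
K^(2)(t) = 1/(t^2 - 4*t + 4)

κ_2 = K^(2)(0) = 1/4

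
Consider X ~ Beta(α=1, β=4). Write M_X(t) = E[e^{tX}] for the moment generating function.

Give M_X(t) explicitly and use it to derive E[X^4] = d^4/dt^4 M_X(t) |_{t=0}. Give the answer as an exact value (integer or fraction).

E[X^4] = M′′′′(0) = 1/70

M_X(t) = ₁F₁(1; 5; t)
M′(t) = ₁F₁(2; 6; t)/5
M′′(t) = ₁F₁(3; 7; t)/15
M′′′(t) = ₁F₁(4; 8; t)/35
M′′′′(t) = ₁F₁(5; 9; t)/70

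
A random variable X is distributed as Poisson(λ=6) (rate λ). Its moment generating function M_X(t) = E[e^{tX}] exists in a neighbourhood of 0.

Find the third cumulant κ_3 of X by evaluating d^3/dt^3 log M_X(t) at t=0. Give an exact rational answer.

M_X(t) = e^(6*e^(t) - 6)
K_X(t) = log M_X(t) = 6*e^(t) - 6
dK/dt = 6*e^(t)
d^2K/dt^2 = 6*e^(t)
d^3K/dt^3 = 6*e^(t)

κ_3 = d^3K/dt^3 |_{t=0} = 6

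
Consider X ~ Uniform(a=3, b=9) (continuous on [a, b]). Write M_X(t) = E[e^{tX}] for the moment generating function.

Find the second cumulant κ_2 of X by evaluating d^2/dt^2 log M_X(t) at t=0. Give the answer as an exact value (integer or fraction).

κ_2 = K′′(0) = 3

M_X(t) = (e^(9*t) - e^(3*t))/(6*t)
K_X(t) = log M_X(t) = -log(t) + log(e^(9*t) - e^(3*t)) - log(6)
K′(t) = (9*t*e^(6*t) - 3*t - e^(6*t) + 1)/(t*e^(6*t) - t)
K′′(t) = (-36*t^2*e^(6*t) + e^(12*t) - 2*e^(6*t) + 1)/(t^2*e^(12*t) - 2*t^2*e^(6*t) + t^2)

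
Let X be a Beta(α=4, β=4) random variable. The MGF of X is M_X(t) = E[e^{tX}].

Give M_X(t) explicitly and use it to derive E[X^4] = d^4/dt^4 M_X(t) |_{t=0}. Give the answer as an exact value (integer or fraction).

E[X^4] = M^(4)(0) = 7/66

M_X(t) = ₁F₁(4; 8; t)
M^(4)(t) = 7*₁F₁(8; 12; t)/66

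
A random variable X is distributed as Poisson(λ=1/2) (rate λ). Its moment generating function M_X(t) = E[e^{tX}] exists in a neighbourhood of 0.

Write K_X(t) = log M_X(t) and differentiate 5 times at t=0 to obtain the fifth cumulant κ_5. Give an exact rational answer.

M_X(t) = e^(e^(t)/2 - 1/2)
K_X(t) = log M_X(t) = e^(t)/2 - 1/2
K^(5)(t) = e^(t)/2

κ_5 = K^(5)(0) = 1/2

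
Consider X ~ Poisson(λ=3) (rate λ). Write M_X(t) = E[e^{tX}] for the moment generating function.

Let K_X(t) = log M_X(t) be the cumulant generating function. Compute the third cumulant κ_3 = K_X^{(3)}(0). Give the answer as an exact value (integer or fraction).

κ_3 = K′′′(0) = 3

M_X(t) = e^(3*e^(t) - 3)
K_X(t) = log M_X(t) = 3*e^(t) - 3
K′(t) = 3*e^(t)
K′′(t) = 3*e^(t)
K′′′(t) = 3*e^(t)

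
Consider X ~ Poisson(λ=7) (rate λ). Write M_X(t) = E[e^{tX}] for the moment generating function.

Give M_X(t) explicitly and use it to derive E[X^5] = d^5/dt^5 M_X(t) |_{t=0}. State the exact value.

M_X(t) = e^(7*e^(t) - 7)
dM/dt = 7*e^(-7)*e^(t)*e^(7*e^(t))
d^2M/dt^2 = (49*e^(2*t)*e^(7*e^(t)) + 7*e^(t)*e^(7*e^(t)))*e^(-7)
d^3M/dt^3 = (343*e^(3*t)*e^(7*e^(t)) + 147*e^(2*t)*e^(7*e^(t)) + 7*e^(t)*e^(7*e^(t)))*e^(-7)
d^4M/dt^4 = (2401*e^(4*t)*e^(7*e^(t)) + 2058*e^(3*t)*e^(7*e^(t)) + 343*e^(2*t)*e^(7*e^(t)) + 7*e^(t)*e^(7*e^(t)))*e^(-7)
d^5M/dt^5 = (16807*e^(5*t)*e^(7*e^(t)) + 24010*e^(4*t)*e^(7*e^(t)) + 8575*e^(3*t)*e^(7*e^(t)) + 735*e^(2*t)*e^(7*e^(t)) + 7*e^(t)*e^(7*e^(t)))*e^(-7)

E[X^5] = d^5M/dt^5 |_{t=0} = 50134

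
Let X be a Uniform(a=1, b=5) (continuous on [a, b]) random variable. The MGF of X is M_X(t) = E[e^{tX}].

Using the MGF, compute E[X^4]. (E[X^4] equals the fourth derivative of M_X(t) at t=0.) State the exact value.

M_X(t) = (e^(5*t) - e^(t))/(4*t)
M^(4)(t) = (625*t^4*e^(5*t) - t^4*e^(t) - 500*t^3*e^(5*t) + 4*t^3*e^(t) + 300*t^2*e^(5*t) - 12*t^2*e^(t) - 120*t*e^(5*t) + 24*t*e^(t) + 24*e^(5*t) - 24*e^(t))/(4*t^5)

E[X^4] = M^(4)(0) = 781/5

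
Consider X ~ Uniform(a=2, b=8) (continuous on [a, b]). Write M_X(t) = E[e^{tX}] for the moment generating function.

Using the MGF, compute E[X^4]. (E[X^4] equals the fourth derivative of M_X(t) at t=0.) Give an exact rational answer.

M_X(t) = (e^(8*t) - e^(2*t))/(6*t)

E[X^4] = D^4[M](0) = 5456/5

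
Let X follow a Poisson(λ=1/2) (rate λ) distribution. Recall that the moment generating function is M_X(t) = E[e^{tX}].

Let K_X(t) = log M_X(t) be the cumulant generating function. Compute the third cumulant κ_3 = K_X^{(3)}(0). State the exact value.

κ_3 = K′′′(0) = 1/2

M_X(t) = e^(e^(t)/2 - 1/2)
K_X(t) = log M_X(t) = e^(t)/2 - 1/2
K′(t) = e^(t)/2
K′′(t) = e^(t)/2
K′′′(t) = e^(t)/2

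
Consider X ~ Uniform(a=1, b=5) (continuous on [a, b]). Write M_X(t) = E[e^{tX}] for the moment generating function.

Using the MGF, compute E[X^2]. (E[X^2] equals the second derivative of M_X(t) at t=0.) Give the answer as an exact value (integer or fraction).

M_X(t) = (e^(5*t) - e^(t))/(4*t)
M′(t) = (5*t*e^(5*t) - t*e^(t) - e^(5*t) + e^(t))/(4*t^2)
M′′(t) = (25*t^2*e^(5*t) - t^2*e^(t) - 10*t*e^(5*t) + 2*t*e^(t) + 2*e^(5*t) - 2*e^(t))/(4*t^3)

E[X^2] = M′′(0) = 31/3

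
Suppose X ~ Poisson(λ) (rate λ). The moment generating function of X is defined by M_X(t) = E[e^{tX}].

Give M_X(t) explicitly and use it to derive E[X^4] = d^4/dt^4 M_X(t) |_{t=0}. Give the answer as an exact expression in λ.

M_X(t) = e^(λ*(e^(t) - 1))
M′(t) = λ*e^(-λ)*e^(t)*e^(λ*e^(t))
M′′(t) = (λ^2*e^(2*t)*e^(λ*e^(t)) + λ*e^(t)*e^(λ*e^(t)))*e^(-λ)
M′′′(t) = (λ^3*e^(3*t)*e^(λ*e^(t)) + 3*λ^2*e^(2*t)*e^(λ*e^(t)) + λ*e^(t)*e^(λ*e^(t)))*e^(-λ)
M′′′′(t) = (λ^4*e^(4*t)*e^(λ*e^(t)) + 6*λ^3*e^(3*t)*e^(λ*e^(t)) + 7*λ^2*e^(2*t)*e^(λ*e^(t)) + λ*e^(t)*e^(λ*e^(t)))*e^(-λ)

E[X^4] = M′′′′(0) = λ*(λ^3 + 6*λ^2 + 7*λ + 1)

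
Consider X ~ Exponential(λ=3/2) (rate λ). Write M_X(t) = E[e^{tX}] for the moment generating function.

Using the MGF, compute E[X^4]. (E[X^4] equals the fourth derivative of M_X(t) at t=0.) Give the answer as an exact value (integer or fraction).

E[X^4] = d^4M/dt^4 |_{t=0} = 128/27

M_X(t) = 3/(2*(3/2 - t))
dM/dt = 6/(4*t^2 - 12*t + 9)
d^2M/dt^2 = -24/(8*t^3 - 36*t^2 + 54*t - 27)
d^3M/dt^3 = 144/(16*t^4 - 96*t^3 + 216*t^2 - 216*t + 81)
d^4M/dt^4 = -1152/(32*t^5 - 240*t^4 + 720*t^3 - 1080*t^2 + 810*t - 243)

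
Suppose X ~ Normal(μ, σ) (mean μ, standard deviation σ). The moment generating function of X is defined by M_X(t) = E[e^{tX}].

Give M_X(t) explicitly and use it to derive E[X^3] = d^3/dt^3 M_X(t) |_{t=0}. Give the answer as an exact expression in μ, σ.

E[X^3] = M′′′(0) = μ*(μ^2 + 3*σ^2)

M_X(t) = e^(μ*t + σ^2*t^2/2)
M′(t) = μ*e^(μ*t)*e^(σ^2*t^2/2) + σ^2*t*e^(μ*t)*e^(σ^2*t^2/2)
M′′(t) = μ^2*e^(μ*t)*e^(σ^2*t^2/2) + 2*μ*σ^2*t*e^(μ*t)*e^(σ^2*t^2/2) + σ^4*t^2*e^(μ*t)*e^(σ^2*t^2/2) + σ^2*e^(μ*t)*e^(σ^2*t^2/2)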